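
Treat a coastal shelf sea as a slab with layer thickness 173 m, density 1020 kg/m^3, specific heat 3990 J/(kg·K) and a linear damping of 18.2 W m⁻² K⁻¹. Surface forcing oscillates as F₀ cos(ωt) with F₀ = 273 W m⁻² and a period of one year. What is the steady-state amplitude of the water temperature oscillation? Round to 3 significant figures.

Areal heat capacity C = ρ c_p D = 1020 × 3990 × 173 = 7.04×10^8 J/(m²·K).
Angular frequency ω = 2π / T = 2π / 3.15×10^7 s = 1.99×10^-7 s⁻¹.
√((Cω)² + λ²) = √((140)² + 18.2²) = 141 W/(m²·K).
Amplitude A = F₀ / √((Cω)²+λ²) = 273 / 141 = 1.93 K.

1.93 K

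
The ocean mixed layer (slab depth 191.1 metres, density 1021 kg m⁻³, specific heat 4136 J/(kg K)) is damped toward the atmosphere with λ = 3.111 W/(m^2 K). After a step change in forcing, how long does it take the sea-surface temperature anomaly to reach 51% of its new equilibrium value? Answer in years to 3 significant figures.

5.86 years

Areal heat capacity C = ρ c_p D = 1021 × 4136 × 191.1 = 8.07×10^8 J/(m²·K).
τ = C / λ = 8.07×10^8 / 3.111 = 2.59×10^8 s.
Fraction reached: 1 − e^(−t/τ) = 0.51 ⇒ t = −τ ln(1 − 0.51) = τ × 0.713.
t = 1.85×10^8 s = 5.86 years.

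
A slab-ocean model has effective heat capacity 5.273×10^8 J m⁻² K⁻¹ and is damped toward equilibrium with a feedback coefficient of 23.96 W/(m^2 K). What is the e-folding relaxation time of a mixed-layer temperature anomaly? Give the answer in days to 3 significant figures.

Areal heat capacity C = 5.273×10^8 J m⁻² K⁻¹ (given).
Relaxation time τ = C / λ = 5.27×10^8 / 23.96 = 2.20×10^7 s.
In days: 2.20×10^7 s / (86400 s/day) = 255 days.

255 days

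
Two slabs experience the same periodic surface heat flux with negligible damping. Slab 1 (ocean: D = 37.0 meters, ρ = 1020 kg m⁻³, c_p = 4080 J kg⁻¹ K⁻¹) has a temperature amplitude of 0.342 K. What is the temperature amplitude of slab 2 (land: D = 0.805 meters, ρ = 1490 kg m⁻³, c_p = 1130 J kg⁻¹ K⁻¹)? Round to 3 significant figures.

38.9 K

C_ocean = 1.54×10^8 J/(m²·K); C_land = 1.36×10^6 J/(m²·K).
A ∝ 1/C ⇒ A_land = A_ocean × C_ocean/C_land = 0.342 × 114 = 38.9 K.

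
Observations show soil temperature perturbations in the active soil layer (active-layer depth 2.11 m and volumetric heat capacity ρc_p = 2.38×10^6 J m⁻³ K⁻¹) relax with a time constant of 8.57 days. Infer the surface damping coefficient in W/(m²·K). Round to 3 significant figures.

6.78

Areal heat capacity C = ρc_p × D = 2.38×10^6 × 2.11 = 5.02×10^6 J/(m²·K).
τ = 8.57 days = 7.40×10^5 s.
λ = C / τ = 5.02×10^6 / 7.40×10^5 = 6.78 W/(m²·K).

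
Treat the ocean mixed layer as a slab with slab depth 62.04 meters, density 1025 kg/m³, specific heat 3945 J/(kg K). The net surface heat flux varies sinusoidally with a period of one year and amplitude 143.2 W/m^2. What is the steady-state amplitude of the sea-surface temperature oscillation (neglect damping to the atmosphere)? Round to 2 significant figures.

2.9 K

Areal heat capacity C = ρ c_p D = 1025 × 3945 × 62.04 = 2.51×10^8 J m⁻² K⁻¹.
Angular frequency ω = 2π / T = 2π / 3.15×10^7 s = 1.99×10^-7 s⁻¹.
Cω = 2.51×10^8 × 1.99×10^-7 = 50.0 W/(m²·K).
Amplitude A = F₀ / (Cω) = 143.2 / 50.0 = 2.87 K.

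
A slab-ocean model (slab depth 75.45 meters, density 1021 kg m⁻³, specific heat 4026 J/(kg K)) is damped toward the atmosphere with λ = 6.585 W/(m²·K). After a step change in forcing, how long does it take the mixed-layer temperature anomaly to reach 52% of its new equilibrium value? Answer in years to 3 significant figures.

Areal heat capacity C = ρ c_p D = 1021 × 4026 × 75.45 = 3.10×10^8 J/(m^2 K).
τ = C / λ = 3.10×10^8 / 6.585 = 4.71×10^7 s.
Fraction reached: 1 − e^(−t/τ) = 0.52 ⇒ t = −τ ln(1 − 0.52) = τ × 0.734.
t = 3.46×10^7 s = 1.10 years.

1.10 years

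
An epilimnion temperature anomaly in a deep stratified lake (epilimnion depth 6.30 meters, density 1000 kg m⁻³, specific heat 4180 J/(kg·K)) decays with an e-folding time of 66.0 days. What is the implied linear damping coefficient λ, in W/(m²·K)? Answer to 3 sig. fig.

4.62

Areal heat capacity C = ρ c_p D = 1000 × 4180 × 6.30 = 2.63×10^7 J/(m^2 K).
τ = 66.0 days = 5.70×10^6 s.
λ = C / τ = 2.63×10^7 / 5.70×10^6 = 4.62 W/(m²·K).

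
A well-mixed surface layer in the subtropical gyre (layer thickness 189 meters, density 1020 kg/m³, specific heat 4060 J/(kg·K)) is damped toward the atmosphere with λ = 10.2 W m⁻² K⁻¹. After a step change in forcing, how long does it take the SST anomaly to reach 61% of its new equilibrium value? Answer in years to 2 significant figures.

2.3 years

Areal heat capacity C = ρ c_p D = 1020 × 4060 × 189 = 7.83×10^8 J/(m²·K).
τ = C / λ = 7.83×10^8 / 10.2 = 7.67×10^7 s.
Fraction reached: 1 − e^(−t/τ) = 0.61 ⇒ t = −τ ln(1 − 0.61) = τ × 0.942.
t = 7.23×10^7 s = 2.29 years.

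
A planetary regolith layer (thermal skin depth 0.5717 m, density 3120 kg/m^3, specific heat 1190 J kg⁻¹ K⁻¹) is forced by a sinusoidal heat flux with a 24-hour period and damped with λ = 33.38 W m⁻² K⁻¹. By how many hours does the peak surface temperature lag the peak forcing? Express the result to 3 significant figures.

Areal heat capacity C = ρ c_p D = 3120 × 1190 × 0.5717 = 2.12×10^6 J m⁻² K⁻¹.
ω = 2π / 86400 s = 7.27×10^-5 s⁻¹.
Phase lag φ = arctan(Cω/λ) = arctan(154/33.38) = 1.36 rad.
Time lag = φ / ω = 1.36 / 7.27×10^-5 = 18700 s = 5.19 hours.

5.19 hours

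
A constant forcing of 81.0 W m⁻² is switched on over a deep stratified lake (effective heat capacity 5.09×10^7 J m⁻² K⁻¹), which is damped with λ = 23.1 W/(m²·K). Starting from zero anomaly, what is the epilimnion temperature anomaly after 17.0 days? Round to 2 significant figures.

Areal heat capacity C = 5.09×10^7 J m⁻² K⁻¹ (given).
τ = C / λ = 5.09×10^7 / 23.1 = 2.20×10^6 s.
Equilibrium anomaly ΔT_eq = F / λ = 81.0 / 23.1 = 3.51 K.
t = 17.0 days = 1.47×10^6 s, so t/τ = 0.667.
ΔT(t) = ΔT_eq (1 − e^(−t/τ)) = 3.51 × (1 − e^−0.667) = 1.71 K.

1.7 K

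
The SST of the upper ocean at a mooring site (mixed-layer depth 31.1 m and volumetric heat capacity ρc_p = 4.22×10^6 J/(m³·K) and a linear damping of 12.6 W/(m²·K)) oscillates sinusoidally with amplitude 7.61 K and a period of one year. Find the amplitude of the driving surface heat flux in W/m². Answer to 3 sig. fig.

221

Areal heat capacity C = ρc_p × D = 4.22×10^6 × 31.1 = 1.31×10^8 J/(m²·K).
ω = 2π / 3.15×10^7 s = 1.99×10^-7 s⁻¹.
√((Cω)² + λ²) = √((26.1)² + 12.6²) = 29.0 W/(m²·K).
F₀ = A × √((Cω)²+λ²) = 7.61 × 29.0 = 221 W/m².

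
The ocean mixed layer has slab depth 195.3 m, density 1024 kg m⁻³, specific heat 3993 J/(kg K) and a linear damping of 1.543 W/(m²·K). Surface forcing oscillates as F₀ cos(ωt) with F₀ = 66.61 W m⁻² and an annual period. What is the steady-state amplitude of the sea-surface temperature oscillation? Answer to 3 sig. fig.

0.419 K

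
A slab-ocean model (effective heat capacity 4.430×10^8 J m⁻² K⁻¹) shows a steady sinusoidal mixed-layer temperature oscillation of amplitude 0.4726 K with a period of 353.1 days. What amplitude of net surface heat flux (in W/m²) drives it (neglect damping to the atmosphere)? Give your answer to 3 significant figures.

43.1

Areal heat capacity C = 4.430×10^8 J m⁻² K⁻¹ (given).
ω = 2π / 3.05×10^7 s = 2.06×10^-7 s⁻¹.
Cω = 4.43×10^8 × 2.06×10^-7 = 91.2 W/(m²·K).
F₀ = A × Cω = 0.4726 × 91.2 = 43.1 W/m².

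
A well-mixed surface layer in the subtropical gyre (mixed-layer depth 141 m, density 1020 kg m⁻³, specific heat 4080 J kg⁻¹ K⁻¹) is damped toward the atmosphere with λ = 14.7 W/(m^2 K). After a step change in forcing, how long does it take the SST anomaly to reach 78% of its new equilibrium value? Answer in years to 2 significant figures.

1.9 years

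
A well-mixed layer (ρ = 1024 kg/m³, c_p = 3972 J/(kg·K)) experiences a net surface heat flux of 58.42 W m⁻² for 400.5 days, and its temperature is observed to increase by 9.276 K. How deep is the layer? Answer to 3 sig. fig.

Heat input Q = F Δt = 58.42 × 3.46×10^7 s = 2.02×10^9 J/m².
Required areal heat capacity C = Q / ΔT = 2.18×10^8 J/(m²·K).
Depth D = C / (ρ c_p) = 2.18×10^8 / (1024 × 3972) = 53.6 m.

53.6 m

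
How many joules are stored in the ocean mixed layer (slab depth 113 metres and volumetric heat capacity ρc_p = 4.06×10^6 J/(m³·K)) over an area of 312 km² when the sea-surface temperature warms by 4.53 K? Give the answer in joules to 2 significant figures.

6.5×10^17 J

Areal heat capacity C = ρc_p × D = 4.06×10^6 × 113 = 4.59×10^8 J/(m²·K).
Heat per unit area: q = C ΔT = 4.59×10^8 × 4.53 = 2.08×10^9 J/m².
Total heat: Q = q × A = 2.08×10^9 × (312 × 10⁶ m²) = 6.48×10^17 J.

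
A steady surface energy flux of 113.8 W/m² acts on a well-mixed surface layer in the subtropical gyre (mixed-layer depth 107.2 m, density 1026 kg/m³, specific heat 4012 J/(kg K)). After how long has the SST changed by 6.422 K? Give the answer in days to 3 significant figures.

Areal heat capacity C = ρ c_p D = 1026 × 4012 × 107.2 = 4.41×10^8 J/(m^2 K).
Time required: Δt = C ΔT / F = 4.41×10^8 × 6.422 / 113.8 = 2.49×10^7 s.
In days: 2.49×10^7 s / (86400 s/day) = 288 days.

288 days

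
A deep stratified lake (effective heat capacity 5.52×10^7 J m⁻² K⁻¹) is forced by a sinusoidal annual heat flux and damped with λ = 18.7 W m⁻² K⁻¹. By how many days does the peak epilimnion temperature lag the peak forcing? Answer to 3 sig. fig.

30.9 days

Areal heat capacity C = 5.52×10^7 J m⁻² K⁻¹ (given).
ω = 2π / 3.15×10^7 s = 1.99×10^-7 s⁻¹.
Phase lag φ = arctan(Cω/λ) = arctan(11.0/18.7) = 0.532 rad.
Time lag = φ / ω = 0.532 / 1.99×10^-7 = 2.67×10^6 s = 30.9 days.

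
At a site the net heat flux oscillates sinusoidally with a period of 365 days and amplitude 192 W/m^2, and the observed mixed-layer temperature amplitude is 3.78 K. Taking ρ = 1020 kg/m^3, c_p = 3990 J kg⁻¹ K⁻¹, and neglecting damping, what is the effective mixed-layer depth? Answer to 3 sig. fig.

62.6 m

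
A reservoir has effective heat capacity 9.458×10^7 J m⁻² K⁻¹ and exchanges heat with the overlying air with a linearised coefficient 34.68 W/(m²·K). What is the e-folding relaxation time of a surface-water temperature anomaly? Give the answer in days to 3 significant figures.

31.6 days

Areal heat capacity C = 9.458×10^7 J m⁻² K⁻¹ (given).
Relaxation time τ = C / λ = 9.46×10^7 / 34.68 = 2.73×10^6 s.
In days: 2.73×10^6 s / (86400 s/day) = 31.6 days.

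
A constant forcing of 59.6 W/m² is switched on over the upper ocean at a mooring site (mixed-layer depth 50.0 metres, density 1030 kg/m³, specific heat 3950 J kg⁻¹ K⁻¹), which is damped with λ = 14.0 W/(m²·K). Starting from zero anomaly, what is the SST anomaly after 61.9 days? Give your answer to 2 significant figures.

1.3 K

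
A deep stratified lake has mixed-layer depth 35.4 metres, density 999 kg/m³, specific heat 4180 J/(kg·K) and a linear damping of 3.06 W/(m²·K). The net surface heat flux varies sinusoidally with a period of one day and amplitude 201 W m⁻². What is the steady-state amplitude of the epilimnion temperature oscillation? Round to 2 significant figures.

Areal heat capacity C = ρ c_p D = 999 × 4180 × 35.4 = 1.48×10^8 J/(m^2 K).
Angular frequency ω = 2π / T = 2π / 86400 s = 7.27×10^-5 s⁻¹.
√((Cω)² + λ²) = √((10800)² + 3.06²) = 10800 W/(m²·K).
Amplitude A = F₀ / √((Cω)²+λ²) = 201 / 10800 = 0.0187 K.

0.019 K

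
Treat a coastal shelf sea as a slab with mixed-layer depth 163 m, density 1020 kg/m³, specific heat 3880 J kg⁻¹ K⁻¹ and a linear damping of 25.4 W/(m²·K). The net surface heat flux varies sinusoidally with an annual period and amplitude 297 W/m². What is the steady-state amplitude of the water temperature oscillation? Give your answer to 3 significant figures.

2.27 K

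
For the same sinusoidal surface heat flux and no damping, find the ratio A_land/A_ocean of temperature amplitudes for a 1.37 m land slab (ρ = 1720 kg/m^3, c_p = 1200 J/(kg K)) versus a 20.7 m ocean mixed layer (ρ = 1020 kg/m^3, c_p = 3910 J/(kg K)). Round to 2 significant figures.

29

C_ocean = 1020 × 3910 × 20.7 = 8.26×10^7 J/(m²·K).
C_land = 1720 × 1200 × 1.37 = 2.83×10^6 J/(m²·K).
Undamped amplitude ∝ 1/C, so A_land/A_ocean = C_ocean/C_land = 29.2.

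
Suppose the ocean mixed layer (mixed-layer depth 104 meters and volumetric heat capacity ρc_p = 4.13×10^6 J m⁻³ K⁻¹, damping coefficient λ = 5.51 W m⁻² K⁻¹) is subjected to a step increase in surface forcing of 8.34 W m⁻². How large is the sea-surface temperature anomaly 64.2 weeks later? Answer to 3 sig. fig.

0.594 K

Areal heat capacity C = ρc_p × D = 4.13×10^6 × 104 = 4.30×10^8 J/(m^2 K).
τ = C / λ = 4.30×10^8 / 5.51 = 7.80×10^7 s.
Equilibrium anomaly ΔT_eq = F / λ = 8.34 / 5.51 = 1.51 K.
t = 64.2 weeks = 3.88×10^7 s, so t/τ = 0.498.
ΔT(t) = ΔT_eq (1 − e^(−t/τ)) = 1.51 × (1 − e^−0.498) = 0.594 K.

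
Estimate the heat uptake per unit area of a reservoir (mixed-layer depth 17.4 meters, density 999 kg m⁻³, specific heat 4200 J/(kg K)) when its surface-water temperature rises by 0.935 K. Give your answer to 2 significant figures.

Areal heat capacity C = ρ c_p D = 999 × 4200 × 17.4 = 7.30×10^7 J/(m²·K).
ΔQ = C ΔT = 7.30×10^7 × 0.935 = 6.83×10^7 J/m².

6.8×10^7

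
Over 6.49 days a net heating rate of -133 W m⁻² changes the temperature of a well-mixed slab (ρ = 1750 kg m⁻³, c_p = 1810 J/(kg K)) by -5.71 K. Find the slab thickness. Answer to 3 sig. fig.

Heat input Q = F Δt = -133 × 5.61×10^5 s = -7.46×10^7 J/m².
Required areal heat capacity C = Q / ΔT = 1.31×10^7 J/(m²·K).
Depth D = C / (ρ c_p) = 1.31×10^7 / (1750 × 1810) = 4.12 m.

4.12 m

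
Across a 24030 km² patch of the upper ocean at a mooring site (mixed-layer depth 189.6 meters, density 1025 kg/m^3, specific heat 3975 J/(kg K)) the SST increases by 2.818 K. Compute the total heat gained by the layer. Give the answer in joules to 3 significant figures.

5.23×10^19 J

Areal heat capacity C = ρ c_p D = 1025 × 3975 × 189.6 = 7.73×10^8 J/(m²·K).
Heat per unit area: q = C ΔT = 7.73×10^8 × 2.818 = 2.18×10^9 J/m².
Total heat: Q = q × A = 2.18×10^9 × (24030 × 10⁶ m²) = 5.23×10^19 J.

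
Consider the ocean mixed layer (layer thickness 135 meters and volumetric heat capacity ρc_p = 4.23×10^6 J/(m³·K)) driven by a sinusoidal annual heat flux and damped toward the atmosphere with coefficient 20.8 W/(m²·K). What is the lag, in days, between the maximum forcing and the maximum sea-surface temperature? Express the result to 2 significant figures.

Areal heat capacity C = ρc_p × D = 4.23×10^6 × 135 = 5.71×10^8 J m⁻² K⁻¹.
ω = 2π / 3.15×10^7 s = 1.99×10^-7 s⁻¹.
Phase lag φ = arctan(Cω/λ) = arctan(114/20.8) = 1.39 rad.
Time lag = φ / ω = 1.39 / 1.99×10^-7 = 6.98×10^6 s = 80.7 days.

81 days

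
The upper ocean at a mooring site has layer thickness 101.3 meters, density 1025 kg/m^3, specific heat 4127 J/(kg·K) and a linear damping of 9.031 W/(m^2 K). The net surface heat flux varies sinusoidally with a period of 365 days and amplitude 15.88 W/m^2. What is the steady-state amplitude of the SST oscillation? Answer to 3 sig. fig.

Areal heat capacity C = ρ c_p D = 1025 × 4127 × 101.3 = 4.29×10^8 J/(m^2 K).
Angular frequency ω = 2π / T = 2π / 3.15×10^7 s = 1.99×10^-7 s⁻¹.
√((Cω)² + λ²) = √((85.4)² + 9.031²) = 85.9 W/(m²·K).
Amplitude A = F₀ / √((Cω)²+λ²) = 15.88 / 85.9 = 0.185 K.

0.185 K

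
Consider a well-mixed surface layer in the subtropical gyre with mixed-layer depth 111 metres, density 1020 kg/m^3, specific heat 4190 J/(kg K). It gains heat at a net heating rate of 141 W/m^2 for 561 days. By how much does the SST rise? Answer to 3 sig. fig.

Areal heat capacity C = ρ c_p D = 1020 × 4190 × 111 = 4.74×10^8 J/(m²·K).
Net heat input Q = F Δt = 141 × (561 days × 86400 s/day) = 6.83×10^9 J/m².
ΔT = Q / C = 6.83×10^9 / 4.74×10^8 = 14.4 K.

14.4 K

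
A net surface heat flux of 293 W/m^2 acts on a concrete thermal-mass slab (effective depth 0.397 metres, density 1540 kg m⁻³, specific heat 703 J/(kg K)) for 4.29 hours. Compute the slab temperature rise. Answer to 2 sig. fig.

Areal heat capacity C = ρ c_p D = 1540 × 703 × 0.397 = 4.30×10^5 J/(m^2 K).
Net heat input Q = F Δt = 293 × (4.29 hours × 3600 s/hour) = 4.53×10^6 J/m².
ΔT = Q / C = 4.53×10^6 / 4.30×10^5 = 10.5 K.

11 K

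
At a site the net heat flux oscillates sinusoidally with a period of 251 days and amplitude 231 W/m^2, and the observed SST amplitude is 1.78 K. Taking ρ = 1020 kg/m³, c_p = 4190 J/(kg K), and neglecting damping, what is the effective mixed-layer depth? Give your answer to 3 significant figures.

ω = 2π / 2.17×10^7 s = 2.90×10^-7 s⁻¹.
Required C = F₀ / (A ω) = 231 / (1.78 × 2.90×10^-7) = 4.48×10^8 J/(m²·K).
D = C / (ρ c_p) = 4.48×10^8 / (1020 × 4190) = 105 m.

105 m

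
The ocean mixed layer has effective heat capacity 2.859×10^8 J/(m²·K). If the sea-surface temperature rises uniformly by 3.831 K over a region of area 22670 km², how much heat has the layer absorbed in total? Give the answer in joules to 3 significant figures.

2.48×10^19 J

Areal heat capacity C = 2.859×10^8 J/(m²·K) (given).
Heat per unit area: q = C ΔT = 2.86×10^8 × 3.831 = 1.10×10^9 J/m².
Total heat: Q = q × A = 1.10×10^9 × (22670 × 10⁶ m²) = 2.48×10^19 J.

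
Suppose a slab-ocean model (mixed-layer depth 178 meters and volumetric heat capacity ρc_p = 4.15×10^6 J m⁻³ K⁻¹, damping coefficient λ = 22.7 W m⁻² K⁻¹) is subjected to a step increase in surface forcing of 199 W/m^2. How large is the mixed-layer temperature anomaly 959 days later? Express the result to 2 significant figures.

Areal heat capacity C = ρc_p × D = 4.15×10^6 × 178 = 7.39×10^8 J/(m^2 K).
τ = C / λ = 7.39×10^8 / 22.7 = 3.25×10^7 s.
Equilibrium anomaly ΔT_eq = F / λ = 199 / 22.7 = 8.77 K.
t = 959 days = 8.29×10^7 s, so t/τ = 2.55.
ΔT(t) = ΔT_eq (1 − e^(−t/τ)) = 8.77 × (1 − e^−2.55) = 8.08 K.

8.1 K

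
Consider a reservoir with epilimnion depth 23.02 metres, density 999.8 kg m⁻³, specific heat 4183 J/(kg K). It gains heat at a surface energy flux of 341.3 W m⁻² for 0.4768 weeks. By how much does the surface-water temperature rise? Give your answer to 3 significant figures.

1.02 K

Areal heat capacity C = ρ c_p D = 999.8 × 4183 × 23.02 = 9.63×10^7 J/(m^2 K).
Net heat input Q = F Δt = 341.3 × (0.4768 weeks × 6.048×10^5 s/week) = 9.84×10^7 J/m².
ΔT = Q / C = 9.84×10^7 / 9.63×10^7 = 1.02 K.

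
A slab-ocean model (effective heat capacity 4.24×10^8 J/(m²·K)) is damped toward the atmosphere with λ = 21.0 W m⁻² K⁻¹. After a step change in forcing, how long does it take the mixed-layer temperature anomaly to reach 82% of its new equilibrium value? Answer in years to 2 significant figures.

Areal heat capacity C = 4.24×10^8 J/(m²·K) (given).
τ = C / λ = 4.24×10^8 / 21.0 = 2.02×10^7 s.
Fraction reached: 1 − e^(−t/τ) = 0.82 ⇒ t = −τ ln(1 − 0.82) = τ × 1.71.
t = 3.46×10^7 s = 1.10 years.

1.1 years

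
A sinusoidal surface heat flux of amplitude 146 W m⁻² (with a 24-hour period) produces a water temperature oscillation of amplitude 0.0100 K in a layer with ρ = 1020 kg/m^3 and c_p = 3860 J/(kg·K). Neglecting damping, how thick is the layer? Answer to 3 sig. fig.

ω = 2π / 86400 s = 7.27×10^-5 s⁻¹.
Required C = F₀ / (A ω) = 146 / (0.0100 × 7.27×10^-5) = 2.01×10^8 J/(m²·K).
D = C / (ρ c_p) = 2.01×10^8 / (1020 × 3860) = 51.0 m.

51.0 m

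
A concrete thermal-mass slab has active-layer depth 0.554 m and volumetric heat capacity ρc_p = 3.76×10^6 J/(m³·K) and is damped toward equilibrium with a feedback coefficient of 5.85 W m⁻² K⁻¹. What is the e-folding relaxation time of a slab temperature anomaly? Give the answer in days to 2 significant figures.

4.1 days

Areal heat capacity C = ρc_p × D = 3.76×10^6 × 0.554 = 2.08×10^6 J m⁻² K⁻¹.
Relaxation time τ = C / λ = 2.08×10^6 / 5.85 = 3.56×10^5 s.
In days: 3.56×10^5 s / (86400 s/day) = 4.12 days.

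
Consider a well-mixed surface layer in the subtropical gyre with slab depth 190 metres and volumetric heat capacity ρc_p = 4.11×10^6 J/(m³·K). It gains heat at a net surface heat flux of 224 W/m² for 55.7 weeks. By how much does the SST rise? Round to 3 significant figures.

9.66 K

Areal heat capacity C = ρc_p × D = 4.11×10^6 × 190 = 7.81×10^8 J m⁻² K⁻¹.
Net heat input Q = F Δt = 224 × (55.7 weeks × 6.048×10^5 s/week) = 7.55×10^9 J/m².
ΔT = Q / C = 7.55×10^9 / 7.81×10^8 = 9.66 K.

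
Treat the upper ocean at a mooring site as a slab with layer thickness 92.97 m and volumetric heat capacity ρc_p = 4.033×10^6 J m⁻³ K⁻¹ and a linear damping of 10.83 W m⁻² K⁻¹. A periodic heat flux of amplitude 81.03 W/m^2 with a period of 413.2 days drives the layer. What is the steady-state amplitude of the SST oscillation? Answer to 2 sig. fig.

Areal heat capacity C = ρc_p × D = 4.033×10^6 × 92.97 = 3.75×10^8 J/(m^2 K).
Angular frequency ω = 2π / T = 2π / 3.57×10^7 s = 1.76×10^-7 s⁻¹.
√((Cω)² + λ²) = √((66.0)² + 10.83²) = 66.9 W/(m²·K).
Amplitude A = F₀ / √((Cω)²+λ²) = 81.03 / 66.9 = 1.21 K.

1.2 K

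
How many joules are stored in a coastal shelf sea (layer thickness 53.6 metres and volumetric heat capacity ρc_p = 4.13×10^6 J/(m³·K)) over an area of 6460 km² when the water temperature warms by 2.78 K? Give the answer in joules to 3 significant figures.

Areal heat capacity C = ρc_p × D = 4.13×10^6 × 53.6 = 2.21×10^8 J/(m^2 K).
Heat per unit area: q = C ΔT = 2.21×10^8 × 2.78 = 6.15×10^8 J/m².
Total heat: Q = q × A = 6.15×10^8 × (6460 × 10⁶ m²) = 3.98×10^18 J.

3.98×10^18 J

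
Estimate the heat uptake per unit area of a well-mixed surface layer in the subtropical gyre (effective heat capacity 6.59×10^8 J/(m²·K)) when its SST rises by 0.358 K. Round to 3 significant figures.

2.36×10^8

Areal heat capacity C = 6.59×10^8 J/(m²·K) (given).
ΔQ = C ΔT = 6.59×10^8 × 0.358 = 2.36×10^8 J/m².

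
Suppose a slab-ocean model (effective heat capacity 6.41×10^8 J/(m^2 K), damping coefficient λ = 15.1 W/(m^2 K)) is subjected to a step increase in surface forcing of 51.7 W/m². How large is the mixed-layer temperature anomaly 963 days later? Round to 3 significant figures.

Areal heat capacity C = 6.41×10^8 J/(m^2 K) (given).
τ = C / λ = 6.41×10^8 / 15.1 = 4.25×10^7 s.
Equilibrium anomaly ΔT_eq = F / λ = 51.7 / 15.1 = 3.42 K.
t = 963 days = 8.32×10^7 s, so t/τ = 1.96.
ΔT(t) = ΔT_eq (1 − e^(−t/τ)) = 3.42 × (1 − e^−1.96) = 2.94 K.

2.94 K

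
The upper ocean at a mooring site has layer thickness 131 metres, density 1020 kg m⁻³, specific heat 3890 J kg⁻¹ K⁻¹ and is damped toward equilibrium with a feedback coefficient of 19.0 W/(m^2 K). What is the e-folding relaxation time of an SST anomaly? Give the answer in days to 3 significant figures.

317 days

Areal heat capacity C = ρ c_p D = 1020 × 3890 × 131 = 5.20×10^8 J/(m²·K).
Relaxation time τ = C / λ = 5.20×10^8 / 19.0 = 2.74×10^7 s.
In days: 2.74×10^7 s / (86400 s/day) = 317 days.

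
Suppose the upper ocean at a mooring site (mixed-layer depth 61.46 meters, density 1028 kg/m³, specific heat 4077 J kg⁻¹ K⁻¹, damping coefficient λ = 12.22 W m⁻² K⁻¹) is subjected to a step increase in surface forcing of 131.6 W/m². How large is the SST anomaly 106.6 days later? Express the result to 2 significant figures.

3.8 K

Areal heat capacity C = ρ c_p D = 1028 × 4077 × 61.46 = 2.58×10^8 J/(m^2 K).
τ = C / λ = 2.58×10^8 / 12.22 = 2.11×10^7 s.
Equilibrium anomaly ΔT_eq = F / λ = 131.6 / 12.22 = 10.8 K.
t = 106.6 days = 9.21×10^6 s, so t/τ = 0.437.
ΔT(t) = ΔT_eq (1 − e^(−t/τ)) = 10.8 × (1 − e^−0.437) = 3.81 K.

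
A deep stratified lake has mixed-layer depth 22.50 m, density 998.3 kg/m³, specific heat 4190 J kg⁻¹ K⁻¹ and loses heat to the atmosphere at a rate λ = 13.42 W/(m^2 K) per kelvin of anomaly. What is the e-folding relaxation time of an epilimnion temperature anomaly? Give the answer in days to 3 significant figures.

Areal heat capacity C = ρ c_p D = 998.3 × 4190 × 22.50 = 9.41×10^7 J/(m^2 K).
Relaxation time τ = C / λ = 9.41×10^7 / 13.42 = 7.01×10^6 s.
In days: 7.01×10^6 s / (86400 s/day) = 81.2 days.

81.2 days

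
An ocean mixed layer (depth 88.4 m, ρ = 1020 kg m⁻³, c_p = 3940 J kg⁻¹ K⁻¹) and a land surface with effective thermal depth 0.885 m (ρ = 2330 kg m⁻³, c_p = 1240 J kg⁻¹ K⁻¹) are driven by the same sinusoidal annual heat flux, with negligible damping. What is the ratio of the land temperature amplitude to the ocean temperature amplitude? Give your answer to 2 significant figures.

C_ocean = 1020 × 3940 × 88.4 = 3.55×10^8 J/(m²·K).
C_land = 2330 × 1240 × 0.885 = 2.56×10^6 J/(m²·K).
Undamped amplitude ∝ 1/C, so A_land/A_ocean = C_ocean/C_land = 139.

140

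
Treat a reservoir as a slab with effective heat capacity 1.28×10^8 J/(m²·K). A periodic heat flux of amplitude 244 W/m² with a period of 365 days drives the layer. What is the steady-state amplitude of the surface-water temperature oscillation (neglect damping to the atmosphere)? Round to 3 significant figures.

Areal heat capacity C = 1.28×10^8 J/(m²·K) (given).
Angular frequency ω = 2π / T = 2π / 3.15×10^7 s = 1.99×10^-7 s⁻¹.
Cω = 1.28×10^8 × 1.99×10^-7 = 25.5 W/(m²·K).
Amplitude A = F₀ / (Cω) = 244 / 25.5 = 9.57 K.

9.57 K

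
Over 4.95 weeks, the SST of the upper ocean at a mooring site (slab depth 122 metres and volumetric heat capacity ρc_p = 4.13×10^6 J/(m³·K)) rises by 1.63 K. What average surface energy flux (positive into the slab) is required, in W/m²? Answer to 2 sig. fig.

270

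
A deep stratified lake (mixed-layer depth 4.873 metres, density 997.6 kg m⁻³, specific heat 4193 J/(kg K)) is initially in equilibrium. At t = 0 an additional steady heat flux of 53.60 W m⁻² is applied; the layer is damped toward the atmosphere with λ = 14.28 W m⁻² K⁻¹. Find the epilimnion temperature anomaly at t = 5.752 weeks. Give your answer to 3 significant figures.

Areal heat capacity C = ρ c_p D = 997.6 × 4193 × 4.873 = 2.04×10^7 J/(m^2 K).
τ = C / λ = 2.04×10^7 / 14.28 = 1.43×10^6 s.
Equilibrium anomaly ΔT_eq = F / λ = 53.60 / 14.28 = 3.75 K.
t = 5.752 weeks = 3.48×10^6 s, so t/τ = 2.44.
ΔT(t) = ΔT_eq (1 − e^(−t/τ)) = 3.75 × (1 − e^−2.44) = 3.43 K.

3.43 K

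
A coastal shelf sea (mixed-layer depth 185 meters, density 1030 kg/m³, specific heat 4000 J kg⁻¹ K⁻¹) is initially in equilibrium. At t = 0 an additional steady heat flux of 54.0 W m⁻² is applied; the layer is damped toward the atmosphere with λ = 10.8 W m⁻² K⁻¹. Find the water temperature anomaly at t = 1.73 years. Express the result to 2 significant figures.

Areal heat capacity C = ρ c_p D = 1030 × 4000 × 185 = 7.62×10^8 J/(m^2 K).
τ = C / λ = 7.62×10^8 / 10.8 = 7.06×10^7 s.
Equilibrium anomaly ΔT_eq = F / λ = 54.0 / 10.8 = 5.00 K.
t = 1.73 years = 5.46×10^7 s, so t/τ = 0.774.
ΔT(t) = ΔT_eq (1 − e^(−t/τ)) = 5.00 × (1 − e^−0.774) = 2.69 K.

2.7 K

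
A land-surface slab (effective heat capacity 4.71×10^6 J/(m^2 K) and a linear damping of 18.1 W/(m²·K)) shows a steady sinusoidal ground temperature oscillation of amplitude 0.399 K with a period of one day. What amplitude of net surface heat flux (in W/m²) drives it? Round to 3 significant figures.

Areal heat capacity C = 4.71×10^6 J/(m^2 K) (given).
ω = 2π / 86400 s = 7.27×10^-5 s⁻¹.
√((Cω)² + λ²) = √((343)² + 18.1²) = 343 W/(m²·K).
F₀ = A × √((Cω)²+λ²) = 0.399 × 343 = 137 W/m².

137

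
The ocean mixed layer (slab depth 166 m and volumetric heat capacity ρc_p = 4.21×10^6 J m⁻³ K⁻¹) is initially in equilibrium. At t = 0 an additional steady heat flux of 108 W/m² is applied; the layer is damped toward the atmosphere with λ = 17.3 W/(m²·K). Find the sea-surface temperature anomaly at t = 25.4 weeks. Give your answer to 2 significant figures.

2.0 K

Areal heat capacity C = ρc_p × D = 4.21×10^6 × 166 = 6.99×10^8 J/(m^2 K).
τ = C / λ = 6.99×10^8 / 17.3 = 4.04×10^7 s.
Equilibrium anomaly ΔT_eq = F / λ = 108 / 17.3 = 6.24 K.
t = 25.4 weeks = 1.54×10^7 s, so t/τ = 0.380.
ΔT(t) = ΔT_eq (1 − e^(−t/τ)) = 6.24 × (1 − e^−0.380) = 1.97 K.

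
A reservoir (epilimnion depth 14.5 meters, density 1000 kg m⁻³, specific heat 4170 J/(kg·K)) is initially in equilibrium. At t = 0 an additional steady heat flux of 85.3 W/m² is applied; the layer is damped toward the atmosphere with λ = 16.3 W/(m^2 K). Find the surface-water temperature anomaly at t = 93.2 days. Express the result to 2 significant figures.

4.6 K

Areal heat capacity C = ρ c_p D = 1000 × 4170 × 14.5 = 6.05×10^7 J/(m^2 K).
τ = C / λ = 6.05×10^7 / 16.3 = 3.71×10^6 s.
Equilibrium anomaly ΔT_eq = F / λ = 85.3 / 16.3 = 5.23 K.
t = 93.2 days = 8.05×10^6 s, so t/τ = 2.17.
ΔT(t) = ΔT_eq (1 − e^(−t/τ)) = 5.23 × (1 − e^−2.17) = 4.64 K.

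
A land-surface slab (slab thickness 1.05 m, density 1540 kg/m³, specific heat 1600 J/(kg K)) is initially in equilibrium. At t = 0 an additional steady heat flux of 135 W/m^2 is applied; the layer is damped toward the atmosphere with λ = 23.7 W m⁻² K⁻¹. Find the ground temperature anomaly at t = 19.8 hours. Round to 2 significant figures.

2.7 K

Areal heat capacity C = ρ c_p D = 1540 × 1600 × 1.05 = 2.59×10^6 J m⁻² K⁻¹.
τ = C / λ = 2.59×10^6 / 23.7 = 1.09×10^5 s.
Equilibrium anomaly ΔT_eq = F / λ = 135 / 23.7 = 5.70 K.
t = 19.8 hours = 71300 s, so t/τ = 0.653.
ΔT(t) = ΔT_eq (1 − e^(−t/τ)) = 5.70 × (1 − e^−0.653) = 2.73 K.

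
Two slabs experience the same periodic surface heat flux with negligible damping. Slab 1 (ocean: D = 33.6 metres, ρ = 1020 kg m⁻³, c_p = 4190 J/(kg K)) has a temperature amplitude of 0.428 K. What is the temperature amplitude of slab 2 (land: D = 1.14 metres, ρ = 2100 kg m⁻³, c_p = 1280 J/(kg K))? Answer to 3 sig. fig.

20.1 K

C_ocean = 1.44×10^8 J/(m²·K); C_land = 3.06×10^6 J/(m²·K).
A ∝ 1/C ⇒ A_land = A_ocean × C_ocean/C_land = 0.428 × 46.9 = 20.1 K.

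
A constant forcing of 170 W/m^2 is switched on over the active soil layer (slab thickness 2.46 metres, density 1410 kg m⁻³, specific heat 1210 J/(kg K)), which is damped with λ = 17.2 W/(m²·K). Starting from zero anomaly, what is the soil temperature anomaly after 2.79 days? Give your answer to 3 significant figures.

6.20 K

Areal heat capacity C = ρ c_p D = 1410 × 1210 × 2.46 = 4.20×10^6 J/(m^2 K).
τ = C / λ = 4.20×10^6 / 17.2 = 2.44×10^5 s.
Equilibrium anomaly ΔT_eq = F / λ = 170 / 17.2 = 9.88 K.
t = 2.79 days = 2.41×10^5 s, so t/τ = 0.988.
ΔT(t) = ΔT_eq (1 − e^(−t/τ)) = 9.88 × (1 − e^−0.988) = 6.20 K.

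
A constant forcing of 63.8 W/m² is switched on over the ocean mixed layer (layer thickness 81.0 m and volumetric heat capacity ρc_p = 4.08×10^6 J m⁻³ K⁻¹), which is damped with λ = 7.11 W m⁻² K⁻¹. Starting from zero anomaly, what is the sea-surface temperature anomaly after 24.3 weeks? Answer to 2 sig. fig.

Areal heat capacity C = ρc_p × D = 4.08×10^6 × 81.0 = 3.30×10^8 J/(m^2 K).
τ = C / λ = 3.30×10^8 / 7.11 = 4.65×10^7 s.
Equilibrium anomaly ΔT_eq = F / λ = 63.8 / 7.11 = 8.97 K.
t = 24.3 weeks = 1.47×10^7 s, so t/τ = 0.316.
ΔT(t) = ΔT_eq (1 − e^(−t/τ)) = 8.97 × (1 − e^−0.316) = 2.43 K.

2.4 K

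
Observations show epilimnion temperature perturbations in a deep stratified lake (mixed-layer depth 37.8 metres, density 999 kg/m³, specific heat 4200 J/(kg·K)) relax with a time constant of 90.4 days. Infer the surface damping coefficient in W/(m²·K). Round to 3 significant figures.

Areal heat capacity C = ρ c_p D = 999 × 4200 × 37.8 = 1.59×10^8 J m⁻² K⁻¹.
τ = 90.4 days = 7.81×10^6 s.
λ = C / τ = 1.59×10^8 / 7.81×10^6 = 20.3 W/(m²·K).

20.3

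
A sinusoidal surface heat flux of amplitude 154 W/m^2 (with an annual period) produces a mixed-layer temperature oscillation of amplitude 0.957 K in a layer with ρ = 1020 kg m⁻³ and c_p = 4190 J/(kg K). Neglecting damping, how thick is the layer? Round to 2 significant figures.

ω = 2π / 3.15×10^7 s = 1.99×10^-7 s⁻¹.
Required C = F₀ / (A ω) = 154 / (0.957 × 1.99×10^-7) = 8.08×10^8 J/(m²·K).
D = C / (ρ c_p) = 8.08×10^8 / (1020 × 4190) = 189 m.

190 m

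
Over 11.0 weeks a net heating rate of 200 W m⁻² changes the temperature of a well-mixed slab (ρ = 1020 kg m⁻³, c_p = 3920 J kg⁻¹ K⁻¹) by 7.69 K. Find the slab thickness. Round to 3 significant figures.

43.3 m

Heat input Q = F Δt = 200 × 6.65×10^6 s = 1.33×10^9 J/m².
Required areal heat capacity C = Q / ΔT = 1.73×10^8 J/(m²·K).
Depth D = C / (ρ c_p) = 1.73×10^8 / (1020 × 3920) = 43.3 m.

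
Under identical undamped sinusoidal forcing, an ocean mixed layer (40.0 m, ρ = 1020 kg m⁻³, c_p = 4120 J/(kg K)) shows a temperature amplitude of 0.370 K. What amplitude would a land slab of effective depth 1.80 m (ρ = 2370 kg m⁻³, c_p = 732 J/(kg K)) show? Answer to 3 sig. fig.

C_ocean = 1.68×10^8 J/(m²·K); C_land = 3.12×10^6 J/(m²·K).
A ∝ 1/C ⇒ A_land = A_ocean × C_ocean/C_land = 0.370 × 53.8 = 19.9 K.

19.9 K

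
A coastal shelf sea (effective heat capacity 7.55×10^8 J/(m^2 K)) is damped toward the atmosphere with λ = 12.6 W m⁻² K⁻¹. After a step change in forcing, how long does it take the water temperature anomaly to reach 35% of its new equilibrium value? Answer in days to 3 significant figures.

Areal heat capacity C = 7.55×10^8 J/(m^2 K) (given).
τ = C / λ = 7.55×10^8 / 12.6 = 5.99×10^7 s.
Fraction reached: 1 − e^(−t/τ) = 0.35 ⇒ t = −τ ln(1 − 0.35) = τ × 0.431.
t = 2.58×10^7 s = 299 days.

299 days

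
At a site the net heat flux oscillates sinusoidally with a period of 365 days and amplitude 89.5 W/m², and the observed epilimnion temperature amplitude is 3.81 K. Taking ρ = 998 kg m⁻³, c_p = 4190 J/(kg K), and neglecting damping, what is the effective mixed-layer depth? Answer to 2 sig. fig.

28 m

ω = 2π / 3.15×10^7 s = 1.99×10^-7 s⁻¹.
Required C = F₀ / (A ω) = 89.5 / (3.81 × 1.99×10^-7) = 1.18×10^8 J/(m²·K).
D = C / (ρ c_p) = 1.18×10^8 / (998 × 4190) = 28.2 m.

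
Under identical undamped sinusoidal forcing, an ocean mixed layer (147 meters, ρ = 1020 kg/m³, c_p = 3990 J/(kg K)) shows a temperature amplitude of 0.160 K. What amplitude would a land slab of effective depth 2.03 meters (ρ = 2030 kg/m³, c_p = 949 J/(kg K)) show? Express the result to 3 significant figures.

C_ocean = 5.98×10^8 J/(m²·K); C_land = 3.91×10^6 J/(m²·K).
A ∝ 1/C ⇒ A_land = A_ocean × C_ocean/C_land = 0.160 × 153 = 24.5 K.

24.5 K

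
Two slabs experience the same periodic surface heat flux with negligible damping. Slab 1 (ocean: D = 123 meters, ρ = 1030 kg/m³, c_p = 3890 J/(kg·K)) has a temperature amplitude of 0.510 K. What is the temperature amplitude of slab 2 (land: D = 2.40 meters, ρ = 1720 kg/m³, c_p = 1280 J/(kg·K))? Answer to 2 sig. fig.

48 K

C_ocean = 4.93×10^8 J/(m²·K); C_land = 5.28×10^6 J/(m²·K).
A ∝ 1/C ⇒ A_land = A_ocean × C_ocean/C_land = 0.510 × 93.3 = 47.6 K.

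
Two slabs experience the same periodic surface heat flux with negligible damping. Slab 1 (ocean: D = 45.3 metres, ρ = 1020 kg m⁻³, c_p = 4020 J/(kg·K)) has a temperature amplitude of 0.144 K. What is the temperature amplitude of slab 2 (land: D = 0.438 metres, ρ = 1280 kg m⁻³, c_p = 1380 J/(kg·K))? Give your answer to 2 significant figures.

35 K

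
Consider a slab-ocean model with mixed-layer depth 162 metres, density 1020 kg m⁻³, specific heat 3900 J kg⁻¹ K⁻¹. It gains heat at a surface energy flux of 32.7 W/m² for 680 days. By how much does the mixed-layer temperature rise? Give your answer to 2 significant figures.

Areal heat capacity C = ρ c_p D = 1020 × 3900 × 162 = 6.44×10^8 J/(m²·K).
Net heat input Q = F Δt = 32.7 × (680 days × 86400 s/day) = 1.92×10^9 J/m².
ΔT = Q / C = 1.92×10^9 / 6.44×10^8 = 2.98 K.

3.0 K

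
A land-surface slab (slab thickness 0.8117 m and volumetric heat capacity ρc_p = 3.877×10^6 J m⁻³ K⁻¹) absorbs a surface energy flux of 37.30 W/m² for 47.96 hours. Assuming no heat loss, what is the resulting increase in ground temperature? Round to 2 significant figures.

2.0 K

Areal heat capacity C = ρc_p × D = 3.877×10^6 × 0.8117 = 3.15×10^6 J/(m²·K).
Net heat input Q = F Δt = 37.30 × (47.96 hours × 3600 s/hour) = 6.44×10^6 J/m².
ΔT = Q / C = 6.44×10^6 / 3.15×10^6 = 2.05 K.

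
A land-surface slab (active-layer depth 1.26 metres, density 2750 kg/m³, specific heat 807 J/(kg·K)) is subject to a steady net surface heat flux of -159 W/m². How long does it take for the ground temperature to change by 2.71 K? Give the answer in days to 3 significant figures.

Areal heat capacity C = ρ c_p D = 2750 × 807 × 1.26 = 2.80×10^6 J m⁻² K⁻¹.
Time required: Δt = C ΔT / F = 2.80×10^6 × -2.71 / -159 = 47700 s.
In days: 47700 s / (86400 s/day) = 0.552 days.

0.552 days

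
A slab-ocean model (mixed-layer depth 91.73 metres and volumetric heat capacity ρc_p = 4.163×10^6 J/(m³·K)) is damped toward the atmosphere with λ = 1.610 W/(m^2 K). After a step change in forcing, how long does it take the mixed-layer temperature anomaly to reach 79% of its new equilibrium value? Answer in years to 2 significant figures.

Areal heat capacity C = ρc_p × D = 4.163×10^6 × 91.73 = 3.82×10^8 J m⁻² K⁻¹.
τ = C / λ = 3.82×10^8 / 1.610 = 2.37×10^8 s.
Fraction reached: 1 − e^(−t/τ) = 0.79 ⇒ t = −τ ln(1 − 0.79) = τ × 1.56.
t = 3.70×10^8 s = 11.7 years.

12 years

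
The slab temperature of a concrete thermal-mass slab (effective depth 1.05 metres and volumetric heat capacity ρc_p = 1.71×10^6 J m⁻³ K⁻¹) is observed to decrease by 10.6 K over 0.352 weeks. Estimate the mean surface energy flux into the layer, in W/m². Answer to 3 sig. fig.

Areal heat capacity C = ρc_p × D = 1.71×10^6 × 1.05 = 1.80×10^6 J m⁻² K⁻¹.
Required heat per unit area: Q = C ΔT = 1.80×10^6 × -10.6 = -1.90×10^7 J/m².
Flux F = Q / Δt = -1.90×10^7 / 2.13×10^5 s = -89.4 W/m².

-89.4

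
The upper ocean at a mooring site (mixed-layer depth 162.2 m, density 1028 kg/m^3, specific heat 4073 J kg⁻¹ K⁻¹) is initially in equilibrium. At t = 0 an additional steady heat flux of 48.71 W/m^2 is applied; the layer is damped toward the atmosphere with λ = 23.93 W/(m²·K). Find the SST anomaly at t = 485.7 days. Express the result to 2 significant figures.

1.6 K

Areal heat capacity C = ρ c_p D = 1028 × 4073 × 162.2 = 6.79×10^8 J/(m²·K).
τ = C / λ = 6.79×10^8 / 23.93 = 2.84×10^7 s.
Equilibrium anomaly ΔT_eq = F / λ = 48.71 / 23.93 = 2.04 K.
t = 485.7 days = 4.20×10^7 s, so t/τ = 1.48.
ΔT(t) = ΔT_eq (1 − e^(−t/τ)) = 2.04 × (1 − e^−1.48) = 1.57 K.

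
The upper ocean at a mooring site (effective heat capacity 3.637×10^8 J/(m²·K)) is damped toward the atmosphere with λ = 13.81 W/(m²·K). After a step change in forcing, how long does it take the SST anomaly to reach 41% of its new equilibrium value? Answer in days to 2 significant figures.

160 days

Areal heat capacity C = 3.637×10^8 J/(m²·K) (given).
τ = C / λ = 3.64×10^8 / 13.81 = 2.63×10^7 s.
Fraction reached: 1 − e^(−t/τ) = 0.41 ⇒ t = −τ ln(1 − 0.41) = τ × 0.528.
t = 1.39×10^7 s = 161 days.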